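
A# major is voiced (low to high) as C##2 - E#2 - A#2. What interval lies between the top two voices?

perfect fourth

Those voices are E#2 and A#2.
From E# to A# is 5 semitones, exactly the perfect fourth.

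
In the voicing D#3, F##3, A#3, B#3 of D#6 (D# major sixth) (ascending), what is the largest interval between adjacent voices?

major third

Adjacent intervals: D#3→F##3 = major third; F##3→A#3 = minor third; A#3→B#3 = major second.
The largest is D#3 to F##3, a major third (4 semitones).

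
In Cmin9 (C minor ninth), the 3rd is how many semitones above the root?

3

Cmin9 (C minor ninth) is spelled C-E♭-G-B♭-D.
C to E♭ is a minor third: 3 semitones.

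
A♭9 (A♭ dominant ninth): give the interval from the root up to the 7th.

m7

A♭9 (A♭ dominant ninth) is spelled A♭, C, E♭, G♭, B♭.
Root = A♭; 7th = G♭.
7 letter names make it a seventh; at 10 semitones (a half step narrower than major) the quality is minor.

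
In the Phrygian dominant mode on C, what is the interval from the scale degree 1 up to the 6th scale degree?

m6

The scale runs C D♭ E F G A♭ B♭.
That puts C below A♭.
6 letter names make it a sixth; at 8 semitones (a half step narrower than major) the quality is minor.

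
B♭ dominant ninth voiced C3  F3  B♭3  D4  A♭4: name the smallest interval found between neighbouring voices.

Adjacent intervals: C3→F3 = perfect fourth; F3→B♭3 = perfect fourth; B♭3→D4 = major third; D4→A♭4 = diminished fifth.
The smallest is B♭3 to D4, a major third (4 semitones).

major third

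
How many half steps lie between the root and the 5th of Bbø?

6

Bb half-diminished seventh is spelled Bb Db Fb Ab.
Bb to Fb is a diminished fifth: 6 semitones.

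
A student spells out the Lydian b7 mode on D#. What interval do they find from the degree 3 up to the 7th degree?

diminished fifth

D# lydian dominant: D# E# F## G## A# B# C#.
So we need the interval from F## up to C#.
F## up to C# is 6 semitones, a half step narrower than a perfect fifth, so the interval is diminished.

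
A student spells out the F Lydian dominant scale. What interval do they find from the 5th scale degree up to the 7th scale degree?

m3

The scale runs F G A B C D E♭.
5th scale degree = C; scale degree 7 = E♭.
From C to E♭: 3 semitones over a third = minor.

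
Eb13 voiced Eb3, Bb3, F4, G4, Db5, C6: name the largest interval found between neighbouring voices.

Adjacent intervals: Eb3→Bb3 = perfect fifth; Bb3→F4 = perfect fifth; F4→G4 = major second; G4→Db5 = diminished fifth; Db5→C6 = major seventh.
The largest is Db5 to C6, a major seventh (11 semitones).

major 7th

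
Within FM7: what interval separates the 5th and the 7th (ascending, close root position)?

major 3rd

Spelling the chord: F-A-C-E.
5th = C; 7th = E.
From C to E is 4 semitones, exactly the major third.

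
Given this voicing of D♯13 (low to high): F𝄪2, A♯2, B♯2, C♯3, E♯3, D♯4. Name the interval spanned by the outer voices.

minor thirteenth

The outer voices are F𝄪2 and D♯4.
13 letter names make it a thirteenth; at 20 semitones (a half step narrower than major) the quality is minor.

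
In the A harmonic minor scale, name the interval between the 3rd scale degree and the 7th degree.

augmented fifth

Spelling the A harmonic minor scale: A B C D E F G♯.
3rd scale degree = C; 7th degree = G♯.
From C to G♯: 8 semitones over a fifth = augmented.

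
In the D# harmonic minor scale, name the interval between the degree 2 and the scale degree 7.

D# harmonic minor: D# E# F# G# A# B C##.
Degree 2 = E#; scale degree 7 = C##.
From E# to C## is 9 semitones, exactly the major sixth.

major sixth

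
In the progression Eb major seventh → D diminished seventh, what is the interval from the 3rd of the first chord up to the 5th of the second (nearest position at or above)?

minor 2nd

Eb major seventh has G as its 3rd, and D diminished seventh has Ab as its 5th.
G up to Ab is 1 semitone, a half step narrower than a major second, so the interval is minor.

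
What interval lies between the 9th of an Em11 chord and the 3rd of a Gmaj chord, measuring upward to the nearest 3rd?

Em11 has F# as its 9th, and Gmaj has B as its 3rd.
From F# to B is 5 semitones, exactly the perfect fourth.

P4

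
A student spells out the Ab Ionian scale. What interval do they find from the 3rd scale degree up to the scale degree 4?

minor second

Spelling the Ab Ionian scale: Ab Bb C Db Eb F G.
3rd scale degree = C; scale degree 4 = Db.
From C to Db: 1 semitone over a second = minor.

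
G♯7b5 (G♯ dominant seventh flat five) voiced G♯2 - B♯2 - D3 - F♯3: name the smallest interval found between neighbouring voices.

diminished third

Adjacent intervals: G♯2→B♯2 = major third; B♯2→D3 = diminished third; D3→F♯3 = major third.
The smallest is B♯2 to D3, a diminished third (2 semitones).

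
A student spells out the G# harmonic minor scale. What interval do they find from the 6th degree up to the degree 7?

G# harmonic minor: G# A# B C# D# E F##.
That puts E below F##.
E up to F## is 3 semitones, a half step wider than a major second, so the interval is augmented.

A2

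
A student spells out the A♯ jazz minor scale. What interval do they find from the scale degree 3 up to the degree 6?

The scale runs A♯ B♯ C♯ D♯ E♯ F𝄪 G𝄪.
Scale degree 3 = C♯; 6th scale degree = F𝄪.
From C♯ to F𝄪: 6 semitones over a fourth = augmented.

augmented 4th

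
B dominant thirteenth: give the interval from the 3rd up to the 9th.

B13 (B dominant thirteenth): B, D#, F#, A, C#, G#.
The 3rd is D# and the 9th is C#.
D# up to C# is 10 semitones, a half step narrower than a major seventh, so the interval is minor.

minor 7th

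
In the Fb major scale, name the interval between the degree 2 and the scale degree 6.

Spelling the Fb major scale: Fb Gb Ab Bbb Cb Db Eb.
Degree 2 = Gb; 6th scale degree = Db.
Counting 5 letters and 7 half steps from Gb gives a perfect fifth.

perfect fifth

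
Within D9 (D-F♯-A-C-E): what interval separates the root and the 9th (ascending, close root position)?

So we need the interval from D up to E.
Counting 9 letters and 14 half steps from D gives a major ninth.

major ninth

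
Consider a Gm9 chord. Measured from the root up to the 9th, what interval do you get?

G minor ninth: G, Bb, D, F, A.
Root = G; 9th = A.
From G to A is 14 semitones, exactly the major ninth.

major ninth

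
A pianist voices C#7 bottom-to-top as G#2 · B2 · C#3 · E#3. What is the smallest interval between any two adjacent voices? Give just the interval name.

major second

Adjacent intervals: G#2→B2 = minor third; B2→C#3 = major second; C#3→E#3 = major third.
The smallest is B2 to C#3, a major second (2 semitones).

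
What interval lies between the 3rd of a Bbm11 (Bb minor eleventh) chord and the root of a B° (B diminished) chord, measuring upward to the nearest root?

Bbm11 (Bb minor eleventh) has Db as its 3rd, and B° (B diminished) has B as its root.
6 letter names make it a sixth; at 10 semitones (a half step wider than major) the quality is augmented.

A6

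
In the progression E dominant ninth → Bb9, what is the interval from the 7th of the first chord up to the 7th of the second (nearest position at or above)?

diminished 5th

E dominant ninth has D as its 7th, and Bb9 has Ab as its 7th.
5 letter names make it a fifth; at 6 semitones (a half step narrower than perfect) the quality is diminished.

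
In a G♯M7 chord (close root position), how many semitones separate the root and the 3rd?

4

G♯M7 (G♯ major seventh): G♯ B♯ D♯ F𝄪.
G♯ to B♯ is a major third: 4 semitones.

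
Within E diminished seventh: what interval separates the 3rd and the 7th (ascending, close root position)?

E diminished seventh is spelled E G Bb Db.
3rd = G; 7th = Db.
From G to Db: 6 semitones over a fifth = diminished.

diminished fifth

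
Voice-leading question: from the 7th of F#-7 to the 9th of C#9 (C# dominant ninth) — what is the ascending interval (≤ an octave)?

The 7th of F#-7 is E; the 9th of C#9 (C# dominant ninth) is D#.
Counting 7 letters and 11 half steps from E gives a major seventh.

major seventh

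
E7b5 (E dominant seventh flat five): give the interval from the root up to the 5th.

E7b5 (E dominant seventh flat five) is spelled E, G#, Bb, D.
That puts E below Bb.
E up to Bb is 6 semitones, a half step narrower than a perfect fifth, so the interval is diminished.

d5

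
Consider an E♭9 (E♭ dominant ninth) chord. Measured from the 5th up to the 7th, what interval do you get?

The chord tones of E♭9 are E♭ G B♭ D♭ F.
That puts B♭ below D♭.
3 letter names make it a third; at 3 semitones (a half step narrower than major) the quality is minor.

minor third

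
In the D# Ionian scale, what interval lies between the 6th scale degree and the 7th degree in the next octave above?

Spelling the D# Ionian scale: D# E# F## G# A# B# C##.
That puts B# below C##.
From B# to C## is 14 semitones, exactly the major ninth.

M9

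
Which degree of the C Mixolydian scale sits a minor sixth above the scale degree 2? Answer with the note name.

Bb

The scale is C D E F G A Bb.
The scale degree 2 is D; a minor sixth above that is Bb — scale degree 7.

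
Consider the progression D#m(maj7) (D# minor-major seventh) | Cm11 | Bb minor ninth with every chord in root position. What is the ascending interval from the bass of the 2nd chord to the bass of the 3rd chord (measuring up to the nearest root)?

The roots are C and Bb.
7 letter names make it a seventh; at 10 semitones (a half step narrower than major) the quality is minor.

minor seventh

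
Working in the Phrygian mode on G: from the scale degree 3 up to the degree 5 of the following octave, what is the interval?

The scale runs G A♭ B♭ C D E♭ F.
Scale degree 3 = B♭; 5th scale degree (up an octave) = D.
From B♭ to D is 16 semitones, exactly the major tenth.

M10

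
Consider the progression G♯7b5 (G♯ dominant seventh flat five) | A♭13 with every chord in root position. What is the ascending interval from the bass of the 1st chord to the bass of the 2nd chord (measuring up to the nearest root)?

d2

The roots are G♯ and A♭.
From G♯ to A♭: 0 semitones over a second = diminished.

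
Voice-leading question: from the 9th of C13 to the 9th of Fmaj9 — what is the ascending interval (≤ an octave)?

perfect fourth

The 9th of C13 is D; the 9th of Fmaj9 is G.
D up to G spans 4 letter names and 5 semitones — a perfect fourth.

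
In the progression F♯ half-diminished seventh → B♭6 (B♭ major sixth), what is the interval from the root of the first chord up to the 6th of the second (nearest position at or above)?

m2

The root of F♯ half-diminished seventh is F♯; the 6th of B♭6 (B♭ major sixth) is G.
2 letter names make it a second; at 1 semitone (a half step narrower than major) the quality is minor.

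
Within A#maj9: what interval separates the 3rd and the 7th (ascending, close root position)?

A#maj9 is spelled A#-C##-E#-G##-B#.
That puts C## below G##.
From C## to G## is 7 semitones, exactly the perfect fifth.

P5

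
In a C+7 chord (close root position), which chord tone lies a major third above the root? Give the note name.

Spelling the chord: C–E–G♯–B♭.
The root is C. A major third above C is E.
E is the chord's 3rd.

E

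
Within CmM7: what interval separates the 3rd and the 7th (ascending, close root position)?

augmented 5th

The chord tones of Cm(maj7) (C minor-major seventh) are C–E♭–G–B.
So we need the interval from E♭ up to B.
E♭ up to B is 8 semitones, a half step wider than a perfect fifth, so the interval is augmented.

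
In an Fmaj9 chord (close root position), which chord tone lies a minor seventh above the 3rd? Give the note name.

Spelling the chord: F-A-C-E-G.
The 3rd is A. A minor seventh above A is G.
G is the chord's 9th.

G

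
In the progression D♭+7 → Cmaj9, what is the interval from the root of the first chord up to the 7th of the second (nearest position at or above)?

augmented sixth

D♭+7 has D♭ as its root, and Cmaj9 has B as its 7th.
From D♭ to B: 10 semitones over a sixth = augmented.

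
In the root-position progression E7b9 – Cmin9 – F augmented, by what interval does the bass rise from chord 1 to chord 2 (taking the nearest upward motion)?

The roots are E and C.
From E to C: 8 semitones over a sixth = minor.

m6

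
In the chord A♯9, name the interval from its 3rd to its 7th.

diminished fifth

Spelling the chord: A♯-C𝄪-E♯-G♯-B♯.
The 3rd is C𝄪 and the 7th is G♯.
C𝄪 up to G♯ is 6 semitones, a half step narrower than a perfect fifth, so the interval is diminished.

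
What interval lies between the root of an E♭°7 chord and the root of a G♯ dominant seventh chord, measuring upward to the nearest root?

augmented 3rd

E♭°7 has E♭ as its root, and G♯ dominant seventh has G♯ as its root.
3 letter names make it a third; at 5 semitones (a half step wider than major) the quality is augmented.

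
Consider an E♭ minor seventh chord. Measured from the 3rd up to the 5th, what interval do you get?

M3

E♭-7 is spelled E♭, G♭, B♭, D♭.
3rd = G♭; 5th = B♭.
Counting 3 letters and 4 half steps from G♭ gives a major third.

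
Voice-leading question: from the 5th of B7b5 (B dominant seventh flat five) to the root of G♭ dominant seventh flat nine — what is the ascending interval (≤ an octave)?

B7b5 (B dominant seventh flat five) has F as its 5th, and G♭ dominant seventh flat nine has G♭ as its root.
2 letter names make it a second; at 1 semitone (a half step narrower than major) the quality is minor.

minor 2nd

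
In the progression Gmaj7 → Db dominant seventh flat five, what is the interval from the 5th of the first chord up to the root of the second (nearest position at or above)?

diminished 8th

Gmaj7 has D as its 5th, and Db dominant seventh flat five has Db as its root.
From D to Db: 11 semitones over an octave = diminished.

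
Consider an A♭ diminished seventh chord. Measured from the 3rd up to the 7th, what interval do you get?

d5

The chord tones of A♭ diminished seventh are A♭–C♭–E𝄫–G𝄫.
The 3rd is C♭ and the 7th is G𝄫.
C♭ up to G𝄫 is 6 semitones, a half step narrower than a perfect fifth, so the interval is diminished.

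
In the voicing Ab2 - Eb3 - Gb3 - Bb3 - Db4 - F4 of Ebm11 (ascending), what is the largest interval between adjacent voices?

perfect fifth

Adjacent intervals: Ab2→Eb3 = perfect fifth; Eb3→Gb3 = minor third; Gb3→Bb3 = major third; Bb3→Db4 = minor third; Db4→F4 = major third.
The largest is Ab2 to Eb3, a perfect fifth (7 semitones).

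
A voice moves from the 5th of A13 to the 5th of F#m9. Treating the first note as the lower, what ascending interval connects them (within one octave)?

A13 has E as its 5th, and F#m9 has C# as its 5th.
E up to C# spans 6 letter names and 9 semitones — a major sixth.

major 6th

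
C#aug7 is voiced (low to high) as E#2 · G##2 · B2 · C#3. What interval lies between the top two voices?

Those voices are B2 and C#3.
Counting 2 letters and 2 half steps from B gives a major second.

major 2nd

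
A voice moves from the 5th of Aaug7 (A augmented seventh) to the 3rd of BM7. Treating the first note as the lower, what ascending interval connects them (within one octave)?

The 5th of Aaug7 (A augmented seventh) is E#; the 3rd of BM7 is D#.
E# up to D# is 10 semitones, a half step narrower than a major seventh, so the interval is minor.

minor 7th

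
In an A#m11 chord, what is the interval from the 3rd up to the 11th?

major 9th

The chord tones of A#m11 are A#–C#–E#–G#–B#–D#.
3rd = C#; 11th = D#.
Counting 9 letters and 14 half steps from C# gives a major ninth.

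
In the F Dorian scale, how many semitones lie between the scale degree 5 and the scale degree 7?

3

The scale is F G Ab Bb C D Eb.
C up to Eb is a minor third — 3 semitones.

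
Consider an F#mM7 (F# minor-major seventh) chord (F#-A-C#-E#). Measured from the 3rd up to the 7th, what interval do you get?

A5

The 3rd is A and the 7th is E#.
A up to E# is 8 semitones, a half step wider than a perfect fifth, so the interval is augmented.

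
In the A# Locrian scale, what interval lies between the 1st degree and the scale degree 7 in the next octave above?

Spelling the A# Locrian scale: A# B C# D# E F# G#.
That puts A# below G#.
From A# to G#: 22 semitones over a fourteenth = minor.

minor fourteenth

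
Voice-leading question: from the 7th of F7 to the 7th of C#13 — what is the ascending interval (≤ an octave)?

augmented fifth

The 7th of F7 is Eb; the 7th of C#13 is B.
Eb up to B is 8 semitones, a half step wider than a perfect fifth, so the interval is augmented.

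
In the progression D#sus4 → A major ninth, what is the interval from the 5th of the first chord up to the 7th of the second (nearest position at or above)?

minor seventh

D#sus4 has A# as its 5th, and A major ninth has G# as its 7th.
7 letter names make it a seventh; at 10 semitones (a half step narrower than major) the quality is minor.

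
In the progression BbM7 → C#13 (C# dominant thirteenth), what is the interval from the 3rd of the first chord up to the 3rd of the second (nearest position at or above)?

BbM7 has D as its 3rd, and C#13 (C# dominant thirteenth) has E# as its 3rd.
D up to E# is 3 semitones, a half step wider than a major second, so the interval is augmented.

augmented second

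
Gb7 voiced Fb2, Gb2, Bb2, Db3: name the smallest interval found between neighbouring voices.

major second

Adjacent intervals: Fb2→Gb2 = major second; Gb2→Bb2 = major third; Bb2→Db3 = minor third.
The smallest is Fb2 to Gb2, a major second (2 semitones).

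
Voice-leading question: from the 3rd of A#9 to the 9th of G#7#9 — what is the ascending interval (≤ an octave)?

The 3rd of A#9 is C##; the 9th of G#7#9 is A##.
From C## to A## is 9 semitones, exactly the major sixth.

M6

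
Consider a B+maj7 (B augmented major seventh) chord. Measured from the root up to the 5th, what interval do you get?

augmented 5th

B+maj7 (B augmented major seventh): B-D#-F##-A#.
Root = B; 5th = F##.
From B to F##: 8 semitones over a fifth = augmented.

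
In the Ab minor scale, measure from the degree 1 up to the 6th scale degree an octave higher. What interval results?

minor thirteenth

Ab natural minor: Ab Bb Cb Db Eb Fb Gb.
Degree 1 = Ab; 6th degree (up an octave) = Fb.
From Ab to Fb: 20 semitones over a thirteenth = minor.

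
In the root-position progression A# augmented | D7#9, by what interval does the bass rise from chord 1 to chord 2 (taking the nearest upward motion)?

diminished fourth

The roots are A# and D.
A# up to D is 4 semitones, a half step narrower than a perfect fourth, so the interval is diminished.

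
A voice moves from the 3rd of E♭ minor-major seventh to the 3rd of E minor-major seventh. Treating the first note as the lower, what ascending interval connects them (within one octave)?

E♭ minor-major seventh has G♭ as its 3rd, and E minor-major seventh has G as its 3rd.
From G♭ to G: 1 semitone over a unison = augmented.

augmented 1st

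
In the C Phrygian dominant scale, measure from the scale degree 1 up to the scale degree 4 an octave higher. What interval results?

P11

Spelling the C Phrygian dominant scale: C D♭ E F G A♭ B♭.
That puts C below F.
From C to F is 17 semitones, exactly the perfect eleventh.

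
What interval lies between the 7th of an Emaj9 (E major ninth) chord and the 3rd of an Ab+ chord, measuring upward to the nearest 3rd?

The 7th of Emaj9 (E major ninth) is D#; the 3rd of Ab+ is C.
7 letter names make it a seventh; at 9 semitones (a whole step narrower than major) the quality is diminished.

d7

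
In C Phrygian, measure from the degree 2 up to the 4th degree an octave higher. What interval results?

Spelling C Phrygian: C Db Eb F G Ab Bb.
That puts Db below F.
Db up to F spans 10 letter names and 16 semitones — a major tenth.

major tenth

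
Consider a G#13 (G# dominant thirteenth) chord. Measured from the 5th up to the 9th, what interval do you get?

The chord tones of G#13 are G#–B#–D#–F#–A#–E#.
5th = D#; 9th = A#.
From D# to A# is 7 semitones, exactly the perfect fifth.

perfect 5th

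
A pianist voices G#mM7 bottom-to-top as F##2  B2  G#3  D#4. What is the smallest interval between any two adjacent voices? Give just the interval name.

Adjacent intervals: F##2→B2 = diminished fourth; B2→G#3 = major sixth; G#3→D#4 = perfect fifth.
The smallest is F##2 to B2, a diminished fourth (4 semitones).

diminished fourth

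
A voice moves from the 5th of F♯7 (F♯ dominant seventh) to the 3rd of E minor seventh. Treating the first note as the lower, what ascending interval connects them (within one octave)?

F♯7 (F♯ dominant seventh) has C♯ as its 5th, and E minor seventh has G as its 3rd.
C♯ up to G is 6 semitones, a half step narrower than a perfect fifth, so the interval is diminished.

diminished 5th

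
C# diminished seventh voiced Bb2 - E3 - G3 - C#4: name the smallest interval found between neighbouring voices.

minor 3rd

Adjacent intervals: Bb2→E3 = augmented fourth; E3→G3 = minor third; G3→C#4 = augmented fourth.
The smallest is E3 to G3, a minor third (3 semitones).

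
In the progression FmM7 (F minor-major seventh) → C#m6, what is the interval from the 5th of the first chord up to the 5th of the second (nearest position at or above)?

A5

The 5th of FmM7 (F minor-major seventh) is C; the 5th of C#m6 is G#.
5 letter names make it a fifth; at 8 semitones (a half step wider than perfect) the quality is augmented.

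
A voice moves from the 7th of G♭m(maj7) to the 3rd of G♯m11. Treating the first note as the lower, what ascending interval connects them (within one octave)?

A4

The 7th of G♭m(maj7) is F; the 3rd of G♯m11 is B.
From F to B: 6 semitones over a fourth = augmented.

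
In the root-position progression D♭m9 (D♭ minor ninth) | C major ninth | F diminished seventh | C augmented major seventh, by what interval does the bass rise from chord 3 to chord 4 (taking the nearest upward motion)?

P5

The roots are F and C.
Counting 5 letters and 7 half steps from F gives a perfect fifth.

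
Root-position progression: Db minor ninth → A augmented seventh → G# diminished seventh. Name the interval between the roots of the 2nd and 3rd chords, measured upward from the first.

major seventh

The roots are A and G#.
Counting 7 letters and 11 half steps from A gives a major seventh.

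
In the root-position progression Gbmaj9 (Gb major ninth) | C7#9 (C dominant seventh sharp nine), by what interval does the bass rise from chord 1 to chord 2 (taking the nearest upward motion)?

augmented 4th

The roots are Gb and C.
From Gb to C: 6 semitones over a fourth = augmented.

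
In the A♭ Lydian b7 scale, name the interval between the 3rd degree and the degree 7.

diminished fifth

Spelling the A♭ Lydian b7 scale: A♭ B♭ C D E♭ F G♭.
The 3rd degree is C and the degree 7 is G♭.
5 letter names make it a fifth; at 6 semitones (a half step narrower than perfect) the quality is diminished.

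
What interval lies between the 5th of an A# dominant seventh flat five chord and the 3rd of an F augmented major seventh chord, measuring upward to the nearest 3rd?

perfect fourth

A# dominant seventh flat five has E as its 5th, and F augmented major seventh has A as its 3rd.
Counting 4 letters and 5 half steps from E gives a perfect fourth.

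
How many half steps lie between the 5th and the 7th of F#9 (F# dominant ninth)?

F#9 (F# dominant ninth) is spelled F#–A#–C#–E–G#.
C# to E is a minor third: 3 semitones.

3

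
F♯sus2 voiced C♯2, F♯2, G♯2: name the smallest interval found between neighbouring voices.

major second

Adjacent intervals: C♯2→F♯2 = perfect fourth; F♯2→G♯2 = major second.
The smallest is F♯2 to G♯2, a major second (2 semitones).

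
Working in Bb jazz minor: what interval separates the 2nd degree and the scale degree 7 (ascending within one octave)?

major sixth

The scale runs Bb C Db Eb F G A.
That puts C below A.
Counting 6 letters and 9 half steps from C gives a major sixth.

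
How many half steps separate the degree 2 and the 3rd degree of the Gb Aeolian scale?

The scale is Gb Ab Bbb Cb Db Ebb Fb.
Ab up to Bbb is a minor second — 1 semitone.

1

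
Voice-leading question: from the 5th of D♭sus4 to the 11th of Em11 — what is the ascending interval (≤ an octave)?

augmented 1st

D♭sus4 has A♭ as its 5th, and Em11 has A as its 11th.
A♭ up to A is 1 semitone, a half step wider than a perfect unison, so the interval is augmented.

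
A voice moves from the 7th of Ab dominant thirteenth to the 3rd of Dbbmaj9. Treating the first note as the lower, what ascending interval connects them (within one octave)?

minor seventh

Ab dominant thirteenth has Gb as its 7th, and Dbbmaj9 has Fb as its 3rd.
7 letter names make it a seventh; at 10 semitones (a half step narrower than major) the quality is minor.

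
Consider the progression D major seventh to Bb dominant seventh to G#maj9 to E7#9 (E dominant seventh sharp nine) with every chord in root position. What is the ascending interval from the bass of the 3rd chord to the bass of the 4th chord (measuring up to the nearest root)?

The roots are G# and E.
G# up to E is 8 semitones, a half step narrower than a major sixth, so the interval is minor.

minor sixth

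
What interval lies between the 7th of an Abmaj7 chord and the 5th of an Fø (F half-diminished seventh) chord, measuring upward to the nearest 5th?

Abmaj7 has G as its 7th, and Fø (F half-diminished seventh) has Cb as its 5th.
From G to Cb: 4 semitones over a fourth = diminished.

d4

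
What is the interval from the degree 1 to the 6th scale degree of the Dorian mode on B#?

major sixth

The scale runs B# C## D# E# F## G## A#.
Degree 1 = B#; 6th scale degree = G##.
Counting 6 letters and 9 half steps from B# gives a major sixth.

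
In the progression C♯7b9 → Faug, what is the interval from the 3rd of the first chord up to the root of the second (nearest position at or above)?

diminished second

C♯7b9 has E♯ as its 3rd, and Faug has F as its root.
From E♯ to F: 0 semitones over a second = diminished.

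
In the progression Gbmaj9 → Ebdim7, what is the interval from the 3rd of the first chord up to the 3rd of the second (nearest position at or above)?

The 3rd of Gbmaj9 is Bb; the 3rd of Ebdim7 is Gb.
Bb up to Gb is 8 semitones, a half step narrower than a major sixth, so the interval is minor.

minor sixth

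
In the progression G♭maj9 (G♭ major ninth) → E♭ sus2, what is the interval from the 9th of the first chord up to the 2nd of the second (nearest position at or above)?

G♭maj9 (G♭ major ninth) has A♭ as its 9th, and E♭ sus2 has F as its 2nd.
From A♭ to F is 9 semitones, exactly the major sixth.

major sixth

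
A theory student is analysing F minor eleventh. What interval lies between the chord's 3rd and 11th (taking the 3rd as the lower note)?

major ninth

F minor eleventh: F-A♭-C-E♭-G-B♭.
The 3rd is A♭ and the 11th is B♭.
Counting 9 letters and 14 half steps from A♭ gives a major ninth.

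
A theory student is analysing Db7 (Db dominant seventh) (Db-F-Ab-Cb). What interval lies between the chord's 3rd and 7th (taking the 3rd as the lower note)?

d5

3rd = F; 7th = Cb.
From F to Cb: 6 semitones over a fifth = diminished.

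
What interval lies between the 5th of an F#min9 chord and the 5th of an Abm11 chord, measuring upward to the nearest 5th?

diminished third

The 5th of F#min9 is C#; the 5th of Abm11 is Eb.
3 letter names make it a third; at 2 semitones (a whole step narrower than major) the quality is diminished.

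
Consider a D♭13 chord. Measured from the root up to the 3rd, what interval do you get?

The chord tones of D♭13 (D♭ dominant thirteenth) are D♭-F-A♭-C♭-E♭-B♭.
The root is D♭ and the 3rd is F.
D♭ up to F spans 3 letter names and 4 semitones — a major third.

M3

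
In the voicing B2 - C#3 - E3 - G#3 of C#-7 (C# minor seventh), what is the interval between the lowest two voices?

major second

Those voices are B2 and C#3.
B up to C# spans 2 letter names and 2 semitones — a major second.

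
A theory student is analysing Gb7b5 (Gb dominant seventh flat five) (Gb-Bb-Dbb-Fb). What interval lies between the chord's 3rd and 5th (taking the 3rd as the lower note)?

The 3rd is Bb and the 5th is Dbb.
Bb up to Dbb is 2 semitones, a whole step narrower than a major third, so the interval is diminished.

diminished third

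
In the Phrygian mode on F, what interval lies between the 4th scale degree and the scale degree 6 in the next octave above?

Spelling the Phrygian mode on F: F Gb Ab Bb C Db Eb.
The 4th scale degree is Bb and the 6th scale degree (up an octave) is Db.
Bb up to Db is 15 semitones, a half step narrower than a major tenth, so the interval is minor.

m10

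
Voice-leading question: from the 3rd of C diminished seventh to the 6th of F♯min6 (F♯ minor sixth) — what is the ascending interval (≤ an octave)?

The 3rd of C diminished seventh is E♭; the 6th of F♯min6 (F♯ minor sixth) is D♯.
From E♭ to D♯: 12 semitones over a seventh = augmented.

augmented seventh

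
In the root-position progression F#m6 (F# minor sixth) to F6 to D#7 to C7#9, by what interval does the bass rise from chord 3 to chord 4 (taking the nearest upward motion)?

The roots are D# and C.
7 letter names make it a seventh; at 9 semitones (a whole step narrower than major) the quality is diminished.

diminished seventh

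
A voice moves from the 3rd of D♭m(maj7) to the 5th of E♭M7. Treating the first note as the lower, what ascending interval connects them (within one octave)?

The 3rd of D♭m(maj7) is F♭; the 5th of E♭M7 is B♭.
From F♭ to B♭: 6 semitones over a fourth = augmented.

A4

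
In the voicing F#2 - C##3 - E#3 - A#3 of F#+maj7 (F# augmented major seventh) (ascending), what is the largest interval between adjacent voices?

augmented fifth

Adjacent intervals: F#2→C##3 = augmented fifth; C##3→E#3 = minor third; E#3→A#3 = perfect fourth.
The largest is F#2 to C##3, an augmented fifth (8 semitones).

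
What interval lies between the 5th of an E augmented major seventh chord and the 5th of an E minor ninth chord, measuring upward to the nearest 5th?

E augmented major seventh has B# as its 5th, and E minor ninth has B as its 5th.
From B# to B: 11 semitones over an octave = diminished.

diminished octave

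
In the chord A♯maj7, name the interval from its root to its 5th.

Spelling the chord: A♯ C𝄪 E♯ G𝄪.
The root is A♯ and the 5th is E♯.
A♯ up to E♯ spans 5 letter names and 7 semitones — a perfect fifth.

perfect fifth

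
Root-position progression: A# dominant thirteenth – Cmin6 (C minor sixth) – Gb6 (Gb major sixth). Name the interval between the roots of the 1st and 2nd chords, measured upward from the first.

The roots are A# and C.
3 letter names make it a third; at 2 semitones (a whole step narrower than major) the quality is diminished.

diminished 3rd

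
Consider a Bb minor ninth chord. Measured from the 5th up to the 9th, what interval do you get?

The chord tones of Bbm9 are Bb–Db–F–Ab–C.
The 5th is F and the 9th is C.
From F to C is 7 semitones, exactly the perfect fifth.

perfect fifth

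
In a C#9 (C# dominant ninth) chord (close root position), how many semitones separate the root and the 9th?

C#9 (C# dominant ninth): C#, E#, G#, B, D#.
C# to D# is a major ninth: 14 semitones.

14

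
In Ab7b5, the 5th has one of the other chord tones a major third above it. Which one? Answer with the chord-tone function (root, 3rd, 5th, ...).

7th

Spelling the chord: Ab, C, Ebb, Gb.
The 5th is Ebb. A major third above Ebb is Gb.
Gb is the chord's 7th.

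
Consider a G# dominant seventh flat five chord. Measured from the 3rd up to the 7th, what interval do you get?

G#7b5: G# B# D F#.
So we need the interval from B# up to F#.
B# up to F# is 6 semitones, a half step narrower than a perfect fifth, so the interval is diminished.

diminished fifth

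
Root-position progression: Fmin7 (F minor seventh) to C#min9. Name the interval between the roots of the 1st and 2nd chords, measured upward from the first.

augmented fifth

The roots are F and C#.
From F to C#: 8 semitones over a fifth = augmented.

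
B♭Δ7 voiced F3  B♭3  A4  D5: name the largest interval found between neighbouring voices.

Adjacent intervals: F3→B♭3 = perfect fourth; B♭3→A4 = major seventh; A4→D5 = perfect fourth.
The largest is B♭3 to A4, a major seventh (11 semitones).

major seventh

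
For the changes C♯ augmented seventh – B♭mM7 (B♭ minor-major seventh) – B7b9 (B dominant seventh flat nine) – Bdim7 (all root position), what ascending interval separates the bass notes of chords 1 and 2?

The roots are C♯ and B♭.
C♯ up to B♭ is 9 semitones, a whole step narrower than a major seventh, so the interval is diminished.

diminished seventh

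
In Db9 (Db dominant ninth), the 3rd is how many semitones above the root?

Spelling the chord: Db, F, Ab, Cb, Eb.
Db to F is a major third: 4 semitones.

4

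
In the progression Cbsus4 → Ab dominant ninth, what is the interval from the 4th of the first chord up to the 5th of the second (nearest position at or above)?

Cbsus4 has Fb as its 4th, and Ab dominant ninth has Eb as its 5th.
From Fb to Eb is 11 semitones, exactly the major seventh.

major seventh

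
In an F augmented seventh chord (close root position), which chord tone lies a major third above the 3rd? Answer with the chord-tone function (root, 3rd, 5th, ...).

The chord tones of F7#5 are F-A-C♯-E♭.
The 3rd is A. A major third above A is C♯.
C♯ is the chord's 5th.

5th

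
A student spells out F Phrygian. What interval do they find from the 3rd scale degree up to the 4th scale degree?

major second

The scale runs F Gb Ab Bb C Db Eb.
So we need the interval from Ab up to Bb.
Counting 2 letters and 2 half steps from Ab gives a major second.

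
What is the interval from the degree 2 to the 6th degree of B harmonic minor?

The scale runs B C# D E F# G A#.
So we need the interval from C# up to G.
5 letter names make it a fifth; at 6 semitones (a half step narrower than perfect) the quality is diminished.

d5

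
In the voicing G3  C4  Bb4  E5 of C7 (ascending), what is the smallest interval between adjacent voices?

Adjacent intervals: G3→C4 = perfect fourth; C4→Bb4 = minor seventh; Bb4→E5 = augmented fourth.
The smallest is G3 to C4, a perfect fourth (5 semitones).

perfect fourth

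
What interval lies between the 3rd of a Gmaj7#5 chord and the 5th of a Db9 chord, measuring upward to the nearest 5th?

Gmaj7#5 has B as its 3rd, and Db9 has Ab as its 5th.
7 letter names make it a seventh; at 9 semitones (a whole step narrower than major) the quality is diminished.

diminished seventh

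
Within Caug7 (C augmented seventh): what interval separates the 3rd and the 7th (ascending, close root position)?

d5

Spelling the chord: C–E–G#–Bb.
So we need the interval from E up to Bb.
E up to Bb is 6 semitones, a half step narrower than a perfect fifth, so the interval is diminished.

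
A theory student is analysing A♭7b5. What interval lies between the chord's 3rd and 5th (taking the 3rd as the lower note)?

diminished third

The chord tones of A♭7b5 (A♭ dominant seventh flat five) are A♭–C–E𝄫–G♭.
So we need the interval from C up to E𝄫.
From C to E𝄫: 2 semitones over a third = diminished.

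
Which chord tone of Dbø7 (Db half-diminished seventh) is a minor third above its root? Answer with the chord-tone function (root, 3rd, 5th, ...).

3rd

Db half-diminished seventh is spelled Db Fb Abb Cb.
The root is Db. A minor third above Db is Fb.
Fb is the chord's 3rd.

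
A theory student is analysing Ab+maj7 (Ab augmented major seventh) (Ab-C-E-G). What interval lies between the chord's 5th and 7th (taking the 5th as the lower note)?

minor third

5th = E; 7th = G.
E up to G is 3 semitones, a half step narrower than a major third, so the interval is minor.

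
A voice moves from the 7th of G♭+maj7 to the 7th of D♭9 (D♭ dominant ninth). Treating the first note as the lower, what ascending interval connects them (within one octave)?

diminished fifth

The 7th of G♭+maj7 is F; the 7th of D♭9 (D♭ dominant ninth) is C♭.
F up to C♭ is 6 semitones, a half step narrower than a perfect fifth, so the interval is diminished.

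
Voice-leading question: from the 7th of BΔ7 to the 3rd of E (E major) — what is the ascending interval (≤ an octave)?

minor seventh

The 7th of BΔ7 is A#; the 3rd of E (E major) is G#.
7 letter names make it a seventh; at 10 semitones (a half step narrower than major) the quality is minor.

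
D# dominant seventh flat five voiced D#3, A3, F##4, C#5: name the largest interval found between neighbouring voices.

Adjacent intervals: D#3→A3 = diminished fifth; A3→F##4 = augmented sixth; F##4→C#5 = diminished fifth.
The largest is A3 to F##4, an augmented sixth (10 semitones).

augmented sixth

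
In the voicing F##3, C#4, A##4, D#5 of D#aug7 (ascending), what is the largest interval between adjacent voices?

augmented sixth

Adjacent intervals: F##3→C#4 = diminished fifth; C#4→A##4 = augmented sixth; A##4→D#5 = diminished fourth.
The largest is C#4 to A##4, an augmented sixth (10 semitones).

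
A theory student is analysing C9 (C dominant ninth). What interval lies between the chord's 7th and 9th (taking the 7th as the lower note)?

major 3rd

C dominant ninth is spelled C E G Bb D.
7th = Bb; 9th = D.
From Bb to D is 4 semitones, exactly the major third.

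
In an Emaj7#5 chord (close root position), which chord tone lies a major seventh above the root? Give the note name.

D#

E+maj7 (E augmented major seventh): E-G♯-B♯-D♯.
The root is E. A major seventh above E is D♯.
D♯ is the chord's 7th.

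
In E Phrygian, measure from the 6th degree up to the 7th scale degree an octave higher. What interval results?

M9

Spelling E Phrygian: E F G A B C D.
That puts C below D.
C up to D spans 9 letter names and 14 semitones — a major ninth.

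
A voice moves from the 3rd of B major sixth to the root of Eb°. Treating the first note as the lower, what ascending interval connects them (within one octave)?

B major sixth has D# as its 3rd, and Eb° has Eb as its root.
2 letter names make it a second; at 0 semitones (a whole step narrower than major) the quality is diminished.

diminished second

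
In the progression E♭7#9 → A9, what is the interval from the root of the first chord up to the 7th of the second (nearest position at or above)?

major third

The root of E♭7#9 is E♭; the 7th of A9 is G.
E♭ up to G spans 3 letter names and 4 semitones — a major third.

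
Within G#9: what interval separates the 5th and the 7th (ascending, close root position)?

G# dominant ninth is spelled G# B# D# F# A#.
5th = D#; 7th = F#.
D# up to F# is 3 semitones, a half step narrower than a major third, so the interval is minor.

minor 3rd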